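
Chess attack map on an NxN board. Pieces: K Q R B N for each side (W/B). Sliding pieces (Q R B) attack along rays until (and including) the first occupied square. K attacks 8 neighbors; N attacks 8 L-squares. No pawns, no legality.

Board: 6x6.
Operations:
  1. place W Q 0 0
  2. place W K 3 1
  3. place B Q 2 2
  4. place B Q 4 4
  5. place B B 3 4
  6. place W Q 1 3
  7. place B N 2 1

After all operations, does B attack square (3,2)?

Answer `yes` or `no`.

Answer: yes

Derivation:
Op 1: place WQ@(0,0)
Op 2: place WK@(3,1)
Op 3: place BQ@(2,2)
Op 4: place BQ@(4,4)
Op 5: place BB@(3,4)
Op 6: place WQ@(1,3)
Op 7: place BN@(2,1)
Per-piece attacks for B:
  BN@(2,1): attacks (3,3) (4,2) (1,3) (0,2) (4,0) (0,0)
  BQ@(2,2): attacks (2,3) (2,4) (2,5) (2,1) (3,2) (4,2) (5,2) (1,2) (0,2) (3,3) (4,4) (3,1) (1,3) (1,1) (0,0) [ray(0,-1) blocked at (2,1); ray(1,1) blocked at (4,4); ray(1,-1) blocked at (3,1); ray(-1,1) blocked at (1,3); ray(-1,-1) blocked at (0,0)]
  BB@(3,4): attacks (4,5) (4,3) (5,2) (2,5) (2,3) (1,2) (0,1)
  BQ@(4,4): attacks (4,5) (4,3) (4,2) (4,1) (4,0) (5,4) (3,4) (5,5) (5,3) (3,5) (3,3) (2,2) [ray(-1,0) blocked at (3,4); ray(-1,-1) blocked at (2,2)]
B attacks (3,2): yes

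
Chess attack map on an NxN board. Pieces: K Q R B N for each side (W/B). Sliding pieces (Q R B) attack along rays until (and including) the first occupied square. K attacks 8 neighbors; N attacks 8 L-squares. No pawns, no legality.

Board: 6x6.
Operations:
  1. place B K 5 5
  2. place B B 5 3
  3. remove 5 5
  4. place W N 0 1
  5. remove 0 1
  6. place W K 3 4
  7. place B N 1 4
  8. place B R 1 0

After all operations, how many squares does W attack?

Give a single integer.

Op 1: place BK@(5,5)
Op 2: place BB@(5,3)
Op 3: remove (5,5)
Op 4: place WN@(0,1)
Op 5: remove (0,1)
Op 6: place WK@(3,4)
Op 7: place BN@(1,4)
Op 8: place BR@(1,0)
Per-piece attacks for W:
  WK@(3,4): attacks (3,5) (3,3) (4,4) (2,4) (4,5) (4,3) (2,5) (2,3)
Union (8 distinct): (2,3) (2,4) (2,5) (3,3) (3,5) (4,3) (4,4) (4,5)

Answer: 8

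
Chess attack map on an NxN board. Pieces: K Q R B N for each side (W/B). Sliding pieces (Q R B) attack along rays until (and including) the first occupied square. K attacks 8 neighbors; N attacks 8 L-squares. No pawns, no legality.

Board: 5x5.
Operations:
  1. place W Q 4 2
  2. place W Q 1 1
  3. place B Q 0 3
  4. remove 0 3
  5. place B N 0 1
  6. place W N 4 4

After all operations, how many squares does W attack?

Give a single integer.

Op 1: place WQ@(4,2)
Op 2: place WQ@(1,1)
Op 3: place BQ@(0,3)
Op 4: remove (0,3)
Op 5: place BN@(0,1)
Op 6: place WN@(4,4)
Per-piece attacks for W:
  WQ@(1,1): attacks (1,2) (1,3) (1,4) (1,0) (2,1) (3,1) (4,1) (0,1) (2,2) (3,3) (4,4) (2,0) (0,2) (0,0) [ray(-1,0) blocked at (0,1); ray(1,1) blocked at (4,4)]
  WQ@(4,2): attacks (4,3) (4,4) (4,1) (4,0) (3,2) (2,2) (1,2) (0,2) (3,3) (2,4) (3,1) (2,0) [ray(0,1) blocked at (4,4)]
  WN@(4,4): attacks (3,2) (2,3)
Union (19 distinct): (0,0) (0,1) (0,2) (1,0) (1,2) (1,3) (1,4) (2,0) (2,1) (2,2) (2,3) (2,4) (3,1) (3,2) (3,3) (4,0) (4,1) (4,3) (4,4)

Answer: 19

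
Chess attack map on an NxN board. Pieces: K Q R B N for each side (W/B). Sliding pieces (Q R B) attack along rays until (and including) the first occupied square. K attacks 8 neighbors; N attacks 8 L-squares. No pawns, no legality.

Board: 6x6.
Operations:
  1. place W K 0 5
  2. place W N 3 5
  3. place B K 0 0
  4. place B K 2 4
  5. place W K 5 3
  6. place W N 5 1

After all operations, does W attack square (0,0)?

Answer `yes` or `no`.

Op 1: place WK@(0,5)
Op 2: place WN@(3,5)
Op 3: place BK@(0,0)
Op 4: place BK@(2,4)
Op 5: place WK@(5,3)
Op 6: place WN@(5,1)
Per-piece attacks for W:
  WK@(0,5): attacks (0,4) (1,5) (1,4)
  WN@(3,5): attacks (4,3) (5,4) (2,3) (1,4)
  WN@(5,1): attacks (4,3) (3,2) (3,0)
  WK@(5,3): attacks (5,4) (5,2) (4,3) (4,4) (4,2)
W attacks (0,0): no

Answer: no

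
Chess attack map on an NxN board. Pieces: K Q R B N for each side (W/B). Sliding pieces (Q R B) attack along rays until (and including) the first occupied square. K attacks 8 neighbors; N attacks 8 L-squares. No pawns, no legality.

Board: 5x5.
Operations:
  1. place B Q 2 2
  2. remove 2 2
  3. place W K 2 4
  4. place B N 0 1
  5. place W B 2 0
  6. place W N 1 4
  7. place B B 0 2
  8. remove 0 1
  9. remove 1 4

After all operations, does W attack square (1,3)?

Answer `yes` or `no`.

Answer: yes

Derivation:
Op 1: place BQ@(2,2)
Op 2: remove (2,2)
Op 3: place WK@(2,4)
Op 4: place BN@(0,1)
Op 5: place WB@(2,0)
Op 6: place WN@(1,4)
Op 7: place BB@(0,2)
Op 8: remove (0,1)
Op 9: remove (1,4)
Per-piece attacks for W:
  WB@(2,0): attacks (3,1) (4,2) (1,1) (0,2) [ray(-1,1) blocked at (0,2)]
  WK@(2,4): attacks (2,3) (3,4) (1,4) (3,3) (1,3)
W attacks (1,3): yes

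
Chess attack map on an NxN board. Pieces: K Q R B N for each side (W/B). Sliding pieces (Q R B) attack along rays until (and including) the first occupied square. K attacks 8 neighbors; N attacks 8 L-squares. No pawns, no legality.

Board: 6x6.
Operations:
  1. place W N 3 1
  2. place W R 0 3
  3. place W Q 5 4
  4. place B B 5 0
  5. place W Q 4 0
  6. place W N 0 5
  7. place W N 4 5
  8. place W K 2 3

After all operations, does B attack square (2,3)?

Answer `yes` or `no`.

Op 1: place WN@(3,1)
Op 2: place WR@(0,3)
Op 3: place WQ@(5,4)
Op 4: place BB@(5,0)
Op 5: place WQ@(4,0)
Op 6: place WN@(0,5)
Op 7: place WN@(4,5)
Op 8: place WK@(2,3)
Per-piece attacks for B:
  BB@(5,0): attacks (4,1) (3,2) (2,3) [ray(-1,1) blocked at (2,3)]
B attacks (2,3): yes

Answer: yes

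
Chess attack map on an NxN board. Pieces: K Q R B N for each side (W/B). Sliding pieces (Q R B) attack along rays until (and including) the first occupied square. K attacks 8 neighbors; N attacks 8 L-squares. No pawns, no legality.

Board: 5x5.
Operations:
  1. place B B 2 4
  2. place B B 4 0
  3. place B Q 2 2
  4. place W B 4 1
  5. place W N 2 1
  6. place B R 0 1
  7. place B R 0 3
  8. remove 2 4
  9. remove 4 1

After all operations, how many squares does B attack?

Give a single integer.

Op 1: place BB@(2,4)
Op 2: place BB@(4,0)
Op 3: place BQ@(2,2)
Op 4: place WB@(4,1)
Op 5: place WN@(2,1)
Op 6: place BR@(0,1)
Op 7: place BR@(0,3)
Op 8: remove (2,4)
Op 9: remove (4,1)
Per-piece attacks for B:
  BR@(0,1): attacks (0,2) (0,3) (0,0) (1,1) (2,1) [ray(0,1) blocked at (0,3); ray(1,0) blocked at (2,1)]
  BR@(0,3): attacks (0,4) (0,2) (0,1) (1,3) (2,3) (3,3) (4,3) [ray(0,-1) blocked at (0,1)]
  BQ@(2,2): attacks (2,3) (2,4) (2,1) (3,2) (4,2) (1,2) (0,2) (3,3) (4,4) (3,1) (4,0) (1,3) (0,4) (1,1) (0,0) [ray(0,-1) blocked at (2,1); ray(1,-1) blocked at (4,0)]
  BB@(4,0): attacks (3,1) (2,2) [ray(-1,1) blocked at (2,2)]
Union (19 distinct): (0,0) (0,1) (0,2) (0,3) (0,4) (1,1) (1,2) (1,3) (2,1) (2,2) (2,3) (2,4) (3,1) (3,2) (3,3) (4,0) (4,2) (4,3) (4,4)

Answer: 19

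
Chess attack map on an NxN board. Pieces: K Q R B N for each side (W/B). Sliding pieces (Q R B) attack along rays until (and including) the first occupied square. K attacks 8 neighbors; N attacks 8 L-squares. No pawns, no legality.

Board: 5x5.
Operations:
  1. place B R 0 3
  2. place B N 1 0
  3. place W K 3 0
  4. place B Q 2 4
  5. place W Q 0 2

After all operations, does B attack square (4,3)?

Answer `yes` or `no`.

Answer: yes

Derivation:
Op 1: place BR@(0,3)
Op 2: place BN@(1,0)
Op 3: place WK@(3,0)
Op 4: place BQ@(2,4)
Op 5: place WQ@(0,2)
Per-piece attacks for B:
  BR@(0,3): attacks (0,4) (0,2) (1,3) (2,3) (3,3) (4,3) [ray(0,-1) blocked at (0,2)]
  BN@(1,0): attacks (2,2) (3,1) (0,2)
  BQ@(2,4): attacks (2,3) (2,2) (2,1) (2,0) (3,4) (4,4) (1,4) (0,4) (3,3) (4,2) (1,3) (0,2) [ray(-1,-1) blocked at (0,2)]
B attacks (4,3): yes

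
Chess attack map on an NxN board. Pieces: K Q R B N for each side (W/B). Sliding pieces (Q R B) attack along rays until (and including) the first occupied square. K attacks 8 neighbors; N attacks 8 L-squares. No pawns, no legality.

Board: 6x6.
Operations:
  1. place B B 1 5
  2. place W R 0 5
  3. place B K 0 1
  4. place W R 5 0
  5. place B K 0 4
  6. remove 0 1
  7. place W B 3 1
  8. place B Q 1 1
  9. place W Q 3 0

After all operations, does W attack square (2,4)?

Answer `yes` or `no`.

Op 1: place BB@(1,5)
Op 2: place WR@(0,5)
Op 3: place BK@(0,1)
Op 4: place WR@(5,0)
Op 5: place BK@(0,4)
Op 6: remove (0,1)
Op 7: place WB@(3,1)
Op 8: place BQ@(1,1)
Op 9: place WQ@(3,0)
Per-piece attacks for W:
  WR@(0,5): attacks (0,4) (1,5) [ray(0,-1) blocked at (0,4); ray(1,0) blocked at (1,5)]
  WQ@(3,0): attacks (3,1) (4,0) (5,0) (2,0) (1,0) (0,0) (4,1) (5,2) (2,1) (1,2) (0,3) [ray(0,1) blocked at (3,1); ray(1,0) blocked at (5,0)]
  WB@(3,1): attacks (4,2) (5,3) (4,0) (2,2) (1,3) (0,4) (2,0) [ray(-1,1) blocked at (0,4)]
  WR@(5,0): attacks (5,1) (5,2) (5,3) (5,4) (5,5) (4,0) (3,0) [ray(-1,0) blocked at (3,0)]
W attacks (2,4): no

Answer: no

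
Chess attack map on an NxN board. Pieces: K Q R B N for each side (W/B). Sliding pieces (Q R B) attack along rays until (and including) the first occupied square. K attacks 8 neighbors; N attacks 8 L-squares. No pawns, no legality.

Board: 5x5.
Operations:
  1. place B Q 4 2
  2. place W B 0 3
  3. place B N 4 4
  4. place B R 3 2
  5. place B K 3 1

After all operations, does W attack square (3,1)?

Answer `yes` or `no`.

Answer: no

Derivation:
Op 1: place BQ@(4,2)
Op 2: place WB@(0,3)
Op 3: place BN@(4,4)
Op 4: place BR@(3,2)
Op 5: place BK@(3,1)
Per-piece attacks for W:
  WB@(0,3): attacks (1,4) (1,2) (2,1) (3,0)
W attacks (3,1): no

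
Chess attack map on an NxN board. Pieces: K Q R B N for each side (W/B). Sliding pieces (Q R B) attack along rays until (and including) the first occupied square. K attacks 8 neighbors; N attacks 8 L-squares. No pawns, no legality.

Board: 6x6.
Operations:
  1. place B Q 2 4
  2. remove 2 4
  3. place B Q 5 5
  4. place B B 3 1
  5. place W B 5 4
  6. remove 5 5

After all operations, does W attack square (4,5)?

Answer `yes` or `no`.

Op 1: place BQ@(2,4)
Op 2: remove (2,4)
Op 3: place BQ@(5,5)
Op 4: place BB@(3,1)
Op 5: place WB@(5,4)
Op 6: remove (5,5)
Per-piece attacks for W:
  WB@(5,4): attacks (4,5) (4,3) (3,2) (2,1) (1,0)
W attacks (4,5): yes

Answer: yes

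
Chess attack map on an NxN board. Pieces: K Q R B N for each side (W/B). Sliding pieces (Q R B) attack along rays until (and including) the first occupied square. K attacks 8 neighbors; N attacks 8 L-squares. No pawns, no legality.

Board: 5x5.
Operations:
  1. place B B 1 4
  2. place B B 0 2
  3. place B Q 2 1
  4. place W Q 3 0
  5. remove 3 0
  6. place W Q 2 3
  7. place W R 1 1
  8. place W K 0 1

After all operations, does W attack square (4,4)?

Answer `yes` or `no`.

Answer: no

Derivation:
Op 1: place BB@(1,4)
Op 2: place BB@(0,2)
Op 3: place BQ@(2,1)
Op 4: place WQ@(3,0)
Op 5: remove (3,0)
Op 6: place WQ@(2,3)
Op 7: place WR@(1,1)
Op 8: place WK@(0,1)
Per-piece attacks for W:
  WK@(0,1): attacks (0,2) (0,0) (1,1) (1,2) (1,0)
  WR@(1,1): attacks (1,2) (1,3) (1,4) (1,0) (2,1) (0,1) [ray(0,1) blocked at (1,4); ray(1,0) blocked at (2,1); ray(-1,0) blocked at (0,1)]
  WQ@(2,3): attacks (2,4) (2,2) (2,1) (3,3) (4,3) (1,3) (0,3) (3,4) (3,2) (4,1) (1,4) (1,2) (0,1) [ray(0,-1) blocked at (2,1); ray(-1,1) blocked at (1,4); ray(-1,-1) blocked at (0,1)]
W attacks (4,4): no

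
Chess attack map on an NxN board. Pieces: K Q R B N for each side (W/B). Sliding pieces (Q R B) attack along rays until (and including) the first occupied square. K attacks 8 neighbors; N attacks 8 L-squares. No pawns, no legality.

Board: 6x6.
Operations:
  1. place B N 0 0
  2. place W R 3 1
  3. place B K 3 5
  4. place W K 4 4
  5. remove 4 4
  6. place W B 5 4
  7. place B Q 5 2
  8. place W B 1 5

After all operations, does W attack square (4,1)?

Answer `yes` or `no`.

Op 1: place BN@(0,0)
Op 2: place WR@(3,1)
Op 3: place BK@(3,5)
Op 4: place WK@(4,4)
Op 5: remove (4,4)
Op 6: place WB@(5,4)
Op 7: place BQ@(5,2)
Op 8: place WB@(1,5)
Per-piece attacks for W:
  WB@(1,5): attacks (2,4) (3,3) (4,2) (5,1) (0,4)
  WR@(3,1): attacks (3,2) (3,3) (3,4) (3,5) (3,0) (4,1) (5,1) (2,1) (1,1) (0,1) [ray(0,1) blocked at (3,5)]
  WB@(5,4): attacks (4,5) (4,3) (3,2) (2,1) (1,0)
W attacks (4,1): yes

Answer: yes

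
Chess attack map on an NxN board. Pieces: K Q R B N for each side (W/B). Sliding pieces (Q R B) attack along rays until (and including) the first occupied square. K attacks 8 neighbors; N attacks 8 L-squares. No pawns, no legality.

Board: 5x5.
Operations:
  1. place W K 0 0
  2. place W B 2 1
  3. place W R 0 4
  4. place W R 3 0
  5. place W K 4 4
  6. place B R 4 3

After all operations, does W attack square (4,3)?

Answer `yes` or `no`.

Op 1: place WK@(0,0)
Op 2: place WB@(2,1)
Op 3: place WR@(0,4)
Op 4: place WR@(3,0)
Op 5: place WK@(4,4)
Op 6: place BR@(4,3)
Per-piece attacks for W:
  WK@(0,0): attacks (0,1) (1,0) (1,1)
  WR@(0,4): attacks (0,3) (0,2) (0,1) (0,0) (1,4) (2,4) (3,4) (4,4) [ray(0,-1) blocked at (0,0); ray(1,0) blocked at (4,4)]
  WB@(2,1): attacks (3,2) (4,3) (3,0) (1,2) (0,3) (1,0) [ray(1,1) blocked at (4,3); ray(1,-1) blocked at (3,0)]
  WR@(3,0): attacks (3,1) (3,2) (3,3) (3,4) (4,0) (2,0) (1,0) (0,0) [ray(-1,0) blocked at (0,0)]
  WK@(4,4): attacks (4,3) (3,4) (3,3)
W attacks (4,3): yes

Answer: yes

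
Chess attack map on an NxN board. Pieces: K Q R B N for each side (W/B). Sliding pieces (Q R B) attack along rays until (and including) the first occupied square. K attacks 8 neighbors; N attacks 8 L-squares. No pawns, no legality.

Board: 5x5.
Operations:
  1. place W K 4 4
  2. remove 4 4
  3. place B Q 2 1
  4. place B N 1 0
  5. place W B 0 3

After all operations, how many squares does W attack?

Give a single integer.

Answer: 3

Derivation:
Op 1: place WK@(4,4)
Op 2: remove (4,4)
Op 3: place BQ@(2,1)
Op 4: place BN@(1,0)
Op 5: place WB@(0,3)
Per-piece attacks for W:
  WB@(0,3): attacks (1,4) (1,2) (2,1) [ray(1,-1) blocked at (2,1)]
Union (3 distinct): (1,2) (1,4) (2,1)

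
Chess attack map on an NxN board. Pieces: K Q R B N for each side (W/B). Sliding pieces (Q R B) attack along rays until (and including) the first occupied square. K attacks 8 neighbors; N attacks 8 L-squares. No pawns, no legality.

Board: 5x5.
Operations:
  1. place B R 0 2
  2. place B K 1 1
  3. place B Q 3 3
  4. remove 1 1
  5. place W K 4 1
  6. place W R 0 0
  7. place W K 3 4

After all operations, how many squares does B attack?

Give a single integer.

Answer: 17

Derivation:
Op 1: place BR@(0,2)
Op 2: place BK@(1,1)
Op 3: place BQ@(3,3)
Op 4: remove (1,1)
Op 5: place WK@(4,1)
Op 6: place WR@(0,0)
Op 7: place WK@(3,4)
Per-piece attacks for B:
  BR@(0,2): attacks (0,3) (0,4) (0,1) (0,0) (1,2) (2,2) (3,2) (4,2) [ray(0,-1) blocked at (0,0)]
  BQ@(3,3): attacks (3,4) (3,2) (3,1) (3,0) (4,3) (2,3) (1,3) (0,3) (4,4) (4,2) (2,4) (2,2) (1,1) (0,0) [ray(0,1) blocked at (3,4); ray(-1,-1) blocked at (0,0)]
Union (17 distinct): (0,0) (0,1) (0,3) (0,4) (1,1) (1,2) (1,3) (2,2) (2,3) (2,4) (3,0) (3,1) (3,2) (3,4) (4,2) (4,3) (4,4)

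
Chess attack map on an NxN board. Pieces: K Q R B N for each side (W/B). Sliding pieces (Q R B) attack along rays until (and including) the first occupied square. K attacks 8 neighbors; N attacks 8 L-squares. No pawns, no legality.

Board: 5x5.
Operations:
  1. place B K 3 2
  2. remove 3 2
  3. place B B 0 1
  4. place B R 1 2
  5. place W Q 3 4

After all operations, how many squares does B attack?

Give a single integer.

Op 1: place BK@(3,2)
Op 2: remove (3,2)
Op 3: place BB@(0,1)
Op 4: place BR@(1,2)
Op 5: place WQ@(3,4)
Per-piece attacks for B:
  BB@(0,1): attacks (1,2) (1,0) [ray(1,1) blocked at (1,2)]
  BR@(1,2): attacks (1,3) (1,4) (1,1) (1,0) (2,2) (3,2) (4,2) (0,2)
Union (9 distinct): (0,2) (1,0) (1,1) (1,2) (1,3) (1,4) (2,2) (3,2) (4,2)

Answer: 9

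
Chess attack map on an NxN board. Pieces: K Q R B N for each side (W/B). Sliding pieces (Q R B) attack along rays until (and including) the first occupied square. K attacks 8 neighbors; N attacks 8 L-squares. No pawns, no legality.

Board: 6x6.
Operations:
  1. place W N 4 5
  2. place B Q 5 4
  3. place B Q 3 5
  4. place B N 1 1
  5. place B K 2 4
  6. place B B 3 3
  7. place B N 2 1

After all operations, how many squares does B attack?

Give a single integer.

Op 1: place WN@(4,5)
Op 2: place BQ@(5,4)
Op 3: place BQ@(3,5)
Op 4: place BN@(1,1)
Op 5: place BK@(2,4)
Op 6: place BB@(3,3)
Op 7: place BN@(2,1)
Per-piece attacks for B:
  BN@(1,1): attacks (2,3) (3,2) (0,3) (3,0)
  BN@(2,1): attacks (3,3) (4,2) (1,3) (0,2) (4,0) (0,0)
  BK@(2,4): attacks (2,5) (2,3) (3,4) (1,4) (3,5) (3,3) (1,5) (1,3)
  BB@(3,3): attacks (4,4) (5,5) (4,2) (5,1) (2,4) (2,2) (1,1) [ray(-1,1) blocked at (2,4); ray(-1,-1) blocked at (1,1)]
  BQ@(3,5): attacks (3,4) (3,3) (4,5) (2,5) (1,5) (0,5) (4,4) (5,3) (2,4) [ray(0,-1) blocked at (3,3); ray(1,0) blocked at (4,5); ray(-1,-1) blocked at (2,4)]
  BQ@(5,4): attacks (5,5) (5,3) (5,2) (5,1) (5,0) (4,4) (3,4) (2,4) (4,5) (4,3) (3,2) (2,1) [ray(-1,0) blocked at (2,4); ray(-1,1) blocked at (4,5); ray(-1,-1) blocked at (2,1)]
Union (28 distinct): (0,0) (0,2) (0,3) (0,5) (1,1) (1,3) (1,4) (1,5) (2,1) (2,2) (2,3) (2,4) (2,5) (3,0) (3,2) (3,3) (3,4) (3,5) (4,0) (4,2) (4,3) (4,4) (4,5) (5,0) (5,1) (5,2) (5,3) (5,5)

Answer: 28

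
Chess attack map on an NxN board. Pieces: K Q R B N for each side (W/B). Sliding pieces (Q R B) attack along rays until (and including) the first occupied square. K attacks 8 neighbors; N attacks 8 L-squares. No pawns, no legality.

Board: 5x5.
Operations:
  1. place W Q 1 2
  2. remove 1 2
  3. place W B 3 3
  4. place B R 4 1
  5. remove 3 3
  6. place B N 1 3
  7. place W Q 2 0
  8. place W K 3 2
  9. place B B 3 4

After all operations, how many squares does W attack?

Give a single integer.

Op 1: place WQ@(1,2)
Op 2: remove (1,2)
Op 3: place WB@(3,3)
Op 4: place BR@(4,1)
Op 5: remove (3,3)
Op 6: place BN@(1,3)
Op 7: place WQ@(2,0)
Op 8: place WK@(3,2)
Op 9: place BB@(3,4)
Per-piece attacks for W:
  WQ@(2,0): attacks (2,1) (2,2) (2,3) (2,4) (3,0) (4,0) (1,0) (0,0) (3,1) (4,2) (1,1) (0,2)
  WK@(3,2): attacks (3,3) (3,1) (4,2) (2,2) (4,3) (4,1) (2,3) (2,1)
Union (15 distinct): (0,0) (0,2) (1,0) (1,1) (2,1) (2,2) (2,3) (2,4) (3,0) (3,1) (3,3) (4,0) (4,1) (4,2) (4,3)

Answer: 15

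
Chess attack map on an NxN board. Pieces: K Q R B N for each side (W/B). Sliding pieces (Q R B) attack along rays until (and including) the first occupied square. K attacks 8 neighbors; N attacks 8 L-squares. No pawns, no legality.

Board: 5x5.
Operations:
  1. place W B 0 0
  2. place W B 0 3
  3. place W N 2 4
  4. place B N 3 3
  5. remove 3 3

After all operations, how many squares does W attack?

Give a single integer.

Op 1: place WB@(0,0)
Op 2: place WB@(0,3)
Op 3: place WN@(2,4)
Op 4: place BN@(3,3)
Op 5: remove (3,3)
Per-piece attacks for W:
  WB@(0,0): attacks (1,1) (2,2) (3,3) (4,4)
  WB@(0,3): attacks (1,4) (1,2) (2,1) (3,0)
  WN@(2,4): attacks (3,2) (4,3) (1,2) (0,3)
Union (11 distinct): (0,3) (1,1) (1,2) (1,4) (2,1) (2,2) (3,0) (3,2) (3,3) (4,3) (4,4)

Answer: 11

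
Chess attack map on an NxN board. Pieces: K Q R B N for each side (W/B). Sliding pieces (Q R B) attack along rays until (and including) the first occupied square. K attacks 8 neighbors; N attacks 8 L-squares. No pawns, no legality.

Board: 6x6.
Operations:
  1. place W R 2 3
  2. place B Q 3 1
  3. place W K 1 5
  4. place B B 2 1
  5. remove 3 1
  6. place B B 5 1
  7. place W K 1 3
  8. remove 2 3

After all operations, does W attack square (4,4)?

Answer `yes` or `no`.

Op 1: place WR@(2,3)
Op 2: place BQ@(3,1)
Op 3: place WK@(1,5)
Op 4: place BB@(2,1)
Op 5: remove (3,1)
Op 6: place BB@(5,1)
Op 7: place WK@(1,3)
Op 8: remove (2,3)
Per-piece attacks for W:
  WK@(1,3): attacks (1,4) (1,2) (2,3) (0,3) (2,4) (2,2) (0,4) (0,2)
  WK@(1,5): attacks (1,4) (2,5) (0,5) (2,4) (0,4)
W attacks (4,4): no

Answer: no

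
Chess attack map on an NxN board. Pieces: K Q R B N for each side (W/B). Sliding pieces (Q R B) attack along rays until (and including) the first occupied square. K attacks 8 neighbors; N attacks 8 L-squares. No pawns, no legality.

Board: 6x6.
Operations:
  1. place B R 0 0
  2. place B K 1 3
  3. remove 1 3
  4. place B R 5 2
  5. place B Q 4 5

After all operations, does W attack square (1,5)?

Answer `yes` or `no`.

Op 1: place BR@(0,0)
Op 2: place BK@(1,3)
Op 3: remove (1,3)
Op 4: place BR@(5,2)
Op 5: place BQ@(4,5)
Per-piece attacks for W:
W attacks (1,5): no

Answer: no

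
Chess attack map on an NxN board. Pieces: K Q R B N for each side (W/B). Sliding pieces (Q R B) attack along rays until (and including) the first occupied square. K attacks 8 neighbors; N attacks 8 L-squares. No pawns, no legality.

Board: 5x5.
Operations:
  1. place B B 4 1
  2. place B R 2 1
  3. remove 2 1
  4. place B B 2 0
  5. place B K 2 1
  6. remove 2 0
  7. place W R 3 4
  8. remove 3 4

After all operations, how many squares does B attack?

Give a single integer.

Op 1: place BB@(4,1)
Op 2: place BR@(2,1)
Op 3: remove (2,1)
Op 4: place BB@(2,0)
Op 5: place BK@(2,1)
Op 6: remove (2,0)
Op 7: place WR@(3,4)
Op 8: remove (3,4)
Per-piece attacks for B:
  BK@(2,1): attacks (2,2) (2,0) (3,1) (1,1) (3,2) (3,0) (1,2) (1,0)
  BB@(4,1): attacks (3,2) (2,3) (1,4) (3,0)
Union (10 distinct): (1,0) (1,1) (1,2) (1,4) (2,0) (2,2) (2,3) (3,0) (3,1) (3,2)

Answer: 10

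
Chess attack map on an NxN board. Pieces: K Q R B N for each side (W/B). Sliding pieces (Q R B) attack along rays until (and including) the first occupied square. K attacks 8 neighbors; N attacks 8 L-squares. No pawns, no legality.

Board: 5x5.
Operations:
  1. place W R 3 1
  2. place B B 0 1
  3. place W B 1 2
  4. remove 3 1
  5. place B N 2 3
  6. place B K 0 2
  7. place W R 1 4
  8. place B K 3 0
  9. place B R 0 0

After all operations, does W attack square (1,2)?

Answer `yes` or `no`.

Op 1: place WR@(3,1)
Op 2: place BB@(0,1)
Op 3: place WB@(1,2)
Op 4: remove (3,1)
Op 5: place BN@(2,3)
Op 6: place BK@(0,2)
Op 7: place WR@(1,4)
Op 8: place BK@(3,0)
Op 9: place BR@(0,0)
Per-piece attacks for W:
  WB@(1,2): attacks (2,3) (2,1) (3,0) (0,3) (0,1) [ray(1,1) blocked at (2,3); ray(1,-1) blocked at (3,0); ray(-1,-1) blocked at (0,1)]
  WR@(1,4): attacks (1,3) (1,2) (2,4) (3,4) (4,4) (0,4) [ray(0,-1) blocked at (1,2)]
W attacks (1,2): yes

Answer: yes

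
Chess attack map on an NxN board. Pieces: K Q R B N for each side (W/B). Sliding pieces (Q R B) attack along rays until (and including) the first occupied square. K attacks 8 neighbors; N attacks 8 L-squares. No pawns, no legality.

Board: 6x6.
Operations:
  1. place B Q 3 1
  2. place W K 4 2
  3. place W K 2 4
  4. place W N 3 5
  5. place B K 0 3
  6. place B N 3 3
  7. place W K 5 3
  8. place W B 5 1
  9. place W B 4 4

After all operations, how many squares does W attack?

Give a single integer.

Op 1: place BQ@(3,1)
Op 2: place WK@(4,2)
Op 3: place WK@(2,4)
Op 4: place WN@(3,5)
Op 5: place BK@(0,3)
Op 6: place BN@(3,3)
Op 7: place WK@(5,3)
Op 8: place WB@(5,1)
Op 9: place WB@(4,4)
Per-piece attacks for W:
  WK@(2,4): attacks (2,5) (2,3) (3,4) (1,4) (3,5) (3,3) (1,5) (1,3)
  WN@(3,5): attacks (4,3) (5,4) (2,3) (1,4)
  WK@(4,2): attacks (4,3) (4,1) (5,2) (3,2) (5,3) (5,1) (3,3) (3,1)
  WB@(4,4): attacks (5,5) (5,3) (3,5) (3,3) [ray(1,-1) blocked at (5,3); ray(-1,1) blocked at (3,5); ray(-1,-1) blocked at (3,3)]
  WB@(5,1): attacks (4,2) (4,0) [ray(-1,1) blocked at (4,2)]
  WK@(5,3): attacks (5,4) (5,2) (4,3) (4,4) (4,2)
Union (20 distinct): (1,3) (1,4) (1,5) (2,3) (2,5) (3,1) (3,2) (3,3) (3,4) (3,5) (4,0) (4,1) (4,2) (4,3) (4,4) (5,1) (5,2) (5,3) (5,4) (5,5)

Answer: 20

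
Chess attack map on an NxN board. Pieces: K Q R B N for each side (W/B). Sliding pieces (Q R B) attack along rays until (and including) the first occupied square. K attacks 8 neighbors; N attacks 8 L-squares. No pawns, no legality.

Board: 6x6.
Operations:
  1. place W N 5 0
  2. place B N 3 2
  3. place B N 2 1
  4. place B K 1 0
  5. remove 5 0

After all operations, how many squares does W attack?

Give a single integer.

Op 1: place WN@(5,0)
Op 2: place BN@(3,2)
Op 3: place BN@(2,1)
Op 4: place BK@(1,0)
Op 5: remove (5,0)
Per-piece attacks for W:
Union (0 distinct): (none)

Answer: 0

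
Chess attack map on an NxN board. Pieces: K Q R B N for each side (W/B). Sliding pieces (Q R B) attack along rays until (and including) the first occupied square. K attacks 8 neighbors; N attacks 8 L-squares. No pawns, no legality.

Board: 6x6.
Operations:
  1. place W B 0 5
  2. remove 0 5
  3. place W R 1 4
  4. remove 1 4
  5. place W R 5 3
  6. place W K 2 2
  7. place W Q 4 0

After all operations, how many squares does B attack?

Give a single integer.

Answer: 0

Derivation:
Op 1: place WB@(0,5)
Op 2: remove (0,5)
Op 3: place WR@(1,4)
Op 4: remove (1,4)
Op 5: place WR@(5,3)
Op 6: place WK@(2,2)
Op 7: place WQ@(4,0)
Per-piece attacks for B:
Union (0 distinct): (none)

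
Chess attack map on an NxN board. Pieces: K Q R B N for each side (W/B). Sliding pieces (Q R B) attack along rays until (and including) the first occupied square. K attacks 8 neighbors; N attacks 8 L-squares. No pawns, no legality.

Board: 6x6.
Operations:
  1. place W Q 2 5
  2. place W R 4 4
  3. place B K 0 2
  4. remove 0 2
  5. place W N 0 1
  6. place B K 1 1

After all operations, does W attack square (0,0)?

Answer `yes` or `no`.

Op 1: place WQ@(2,5)
Op 2: place WR@(4,4)
Op 3: place BK@(0,2)
Op 4: remove (0,2)
Op 5: place WN@(0,1)
Op 6: place BK@(1,1)
Per-piece attacks for W:
  WN@(0,1): attacks (1,3) (2,2) (2,0)
  WQ@(2,5): attacks (2,4) (2,3) (2,2) (2,1) (2,0) (3,5) (4,5) (5,5) (1,5) (0,5) (3,4) (4,3) (5,2) (1,4) (0,3)
  WR@(4,4): attacks (4,5) (4,3) (4,2) (4,1) (4,0) (5,4) (3,4) (2,4) (1,4) (0,4)
W attacks (0,0): no

Answer: no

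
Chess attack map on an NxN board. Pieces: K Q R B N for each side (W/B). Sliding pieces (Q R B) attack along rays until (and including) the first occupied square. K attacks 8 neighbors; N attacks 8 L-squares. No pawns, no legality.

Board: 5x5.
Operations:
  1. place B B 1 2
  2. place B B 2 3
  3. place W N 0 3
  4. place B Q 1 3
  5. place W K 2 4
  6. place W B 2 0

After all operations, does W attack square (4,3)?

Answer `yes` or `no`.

Op 1: place BB@(1,2)
Op 2: place BB@(2,3)
Op 3: place WN@(0,3)
Op 4: place BQ@(1,3)
Op 5: place WK@(2,4)
Op 6: place WB@(2,0)
Per-piece attacks for W:
  WN@(0,3): attacks (2,4) (1,1) (2,2)
  WB@(2,0): attacks (3,1) (4,2) (1,1) (0,2)
  WK@(2,4): attacks (2,3) (3,4) (1,4) (3,3) (1,3)
W attacks (4,3): no

Answer: no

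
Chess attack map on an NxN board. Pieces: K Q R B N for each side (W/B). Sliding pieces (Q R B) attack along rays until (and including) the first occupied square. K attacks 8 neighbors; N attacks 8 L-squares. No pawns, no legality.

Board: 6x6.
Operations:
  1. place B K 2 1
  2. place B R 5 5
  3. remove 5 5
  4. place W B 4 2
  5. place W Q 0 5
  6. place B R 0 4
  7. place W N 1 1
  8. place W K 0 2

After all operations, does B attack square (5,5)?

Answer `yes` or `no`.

Op 1: place BK@(2,1)
Op 2: place BR@(5,5)
Op 3: remove (5,5)
Op 4: place WB@(4,2)
Op 5: place WQ@(0,5)
Op 6: place BR@(0,4)
Op 7: place WN@(1,1)
Op 8: place WK@(0,2)
Per-piece attacks for B:
  BR@(0,4): attacks (0,5) (0,3) (0,2) (1,4) (2,4) (3,4) (4,4) (5,4) [ray(0,1) blocked at (0,5); ray(0,-1) blocked at (0,2)]
  BK@(2,1): attacks (2,2) (2,0) (3,1) (1,1) (3,2) (3,0) (1,2) (1,0)
B attacks (5,5): no

Answer: no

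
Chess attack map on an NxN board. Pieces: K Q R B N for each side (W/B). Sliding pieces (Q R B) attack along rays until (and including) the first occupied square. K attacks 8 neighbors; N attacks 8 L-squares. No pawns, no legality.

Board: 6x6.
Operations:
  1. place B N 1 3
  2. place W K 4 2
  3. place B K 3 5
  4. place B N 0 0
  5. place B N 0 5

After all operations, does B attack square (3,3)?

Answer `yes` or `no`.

Answer: no

Derivation:
Op 1: place BN@(1,3)
Op 2: place WK@(4,2)
Op 3: place BK@(3,5)
Op 4: place BN@(0,0)
Op 5: place BN@(0,5)
Per-piece attacks for B:
  BN@(0,0): attacks (1,2) (2,1)
  BN@(0,5): attacks (1,3) (2,4)
  BN@(1,3): attacks (2,5) (3,4) (0,5) (2,1) (3,2) (0,1)
  BK@(3,5): attacks (3,4) (4,5) (2,5) (4,4) (2,4)
B attacks (3,3): no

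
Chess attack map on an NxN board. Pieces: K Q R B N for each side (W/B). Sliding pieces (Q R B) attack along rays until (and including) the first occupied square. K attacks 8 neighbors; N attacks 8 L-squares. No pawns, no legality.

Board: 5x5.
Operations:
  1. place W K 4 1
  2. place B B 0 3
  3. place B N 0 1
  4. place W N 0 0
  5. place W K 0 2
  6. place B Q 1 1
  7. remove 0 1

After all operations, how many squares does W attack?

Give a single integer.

Answer: 11

Derivation:
Op 1: place WK@(4,1)
Op 2: place BB@(0,3)
Op 3: place BN@(0,1)
Op 4: place WN@(0,0)
Op 5: place WK@(0,2)
Op 6: place BQ@(1,1)
Op 7: remove (0,1)
Per-piece attacks for W:
  WN@(0,0): attacks (1,2) (2,1)
  WK@(0,2): attacks (0,3) (0,1) (1,2) (1,3) (1,1)
  WK@(4,1): attacks (4,2) (4,0) (3,1) (3,2) (3,0)
Union (11 distinct): (0,1) (0,3) (1,1) (1,2) (1,3) (2,1) (3,0) (3,1) (3,2) (4,0) (4,2)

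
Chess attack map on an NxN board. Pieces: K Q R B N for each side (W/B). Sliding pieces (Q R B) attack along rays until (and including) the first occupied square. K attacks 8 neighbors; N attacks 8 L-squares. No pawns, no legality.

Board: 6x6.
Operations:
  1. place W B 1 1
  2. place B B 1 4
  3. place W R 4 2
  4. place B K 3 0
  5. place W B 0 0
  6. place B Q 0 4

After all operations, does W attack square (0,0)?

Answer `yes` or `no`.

Op 1: place WB@(1,1)
Op 2: place BB@(1,4)
Op 3: place WR@(4,2)
Op 4: place BK@(3,0)
Op 5: place WB@(0,0)
Op 6: place BQ@(0,4)
Per-piece attacks for W:
  WB@(0,0): attacks (1,1) [ray(1,1) blocked at (1,1)]
  WB@(1,1): attacks (2,2) (3,3) (4,4) (5,5) (2,0) (0,2) (0,0) [ray(-1,-1) blocked at (0,0)]
  WR@(4,2): attacks (4,3) (4,4) (4,5) (4,1) (4,0) (5,2) (3,2) (2,2) (1,2) (0,2)
W attacks (0,0): yes

Answer: yes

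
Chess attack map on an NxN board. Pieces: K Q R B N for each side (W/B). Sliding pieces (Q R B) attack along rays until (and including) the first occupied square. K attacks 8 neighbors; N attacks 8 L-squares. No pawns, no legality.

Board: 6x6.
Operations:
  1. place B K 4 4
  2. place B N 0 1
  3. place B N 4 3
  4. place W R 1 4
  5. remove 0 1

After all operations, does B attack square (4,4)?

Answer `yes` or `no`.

Answer: no

Derivation:
Op 1: place BK@(4,4)
Op 2: place BN@(0,1)
Op 3: place BN@(4,3)
Op 4: place WR@(1,4)
Op 5: remove (0,1)
Per-piece attacks for B:
  BN@(4,3): attacks (5,5) (3,5) (2,4) (5,1) (3,1) (2,2)
  BK@(4,4): attacks (4,5) (4,3) (5,4) (3,4) (5,5) (5,3) (3,5) (3,3)
B attacks (4,4): no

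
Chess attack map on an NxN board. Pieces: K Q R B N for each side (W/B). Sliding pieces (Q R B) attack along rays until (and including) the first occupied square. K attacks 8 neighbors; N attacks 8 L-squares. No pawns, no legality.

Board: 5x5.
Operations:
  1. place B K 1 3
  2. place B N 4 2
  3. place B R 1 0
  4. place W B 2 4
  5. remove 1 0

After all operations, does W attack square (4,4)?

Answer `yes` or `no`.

Op 1: place BK@(1,3)
Op 2: place BN@(4,2)
Op 3: place BR@(1,0)
Op 4: place WB@(2,4)
Op 5: remove (1,0)
Per-piece attacks for W:
  WB@(2,4): attacks (3,3) (4,2) (1,3) [ray(1,-1) blocked at (4,2); ray(-1,-1) blocked at (1,3)]
W attacks (4,4): no

Answer: no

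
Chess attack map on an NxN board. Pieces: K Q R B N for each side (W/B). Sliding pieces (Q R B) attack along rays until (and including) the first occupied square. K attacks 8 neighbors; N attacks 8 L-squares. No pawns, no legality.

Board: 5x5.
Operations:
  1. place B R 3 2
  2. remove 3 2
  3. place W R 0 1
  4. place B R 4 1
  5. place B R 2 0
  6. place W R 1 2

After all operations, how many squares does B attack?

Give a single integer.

Op 1: place BR@(3,2)
Op 2: remove (3,2)
Op 3: place WR@(0,1)
Op 4: place BR@(4,1)
Op 5: place BR@(2,0)
Op 6: place WR@(1,2)
Per-piece attacks for B:
  BR@(2,0): attacks (2,1) (2,2) (2,3) (2,4) (3,0) (4,0) (1,0) (0,0)
  BR@(4,1): attacks (4,2) (4,3) (4,4) (4,0) (3,1) (2,1) (1,1) (0,1) [ray(-1,0) blocked at (0,1)]
Union (14 distinct): (0,0) (0,1) (1,0) (1,1) (2,1) (2,2) (2,3) (2,4) (3,0) (3,1) (4,0) (4,2) (4,3) (4,4)

Answer: 14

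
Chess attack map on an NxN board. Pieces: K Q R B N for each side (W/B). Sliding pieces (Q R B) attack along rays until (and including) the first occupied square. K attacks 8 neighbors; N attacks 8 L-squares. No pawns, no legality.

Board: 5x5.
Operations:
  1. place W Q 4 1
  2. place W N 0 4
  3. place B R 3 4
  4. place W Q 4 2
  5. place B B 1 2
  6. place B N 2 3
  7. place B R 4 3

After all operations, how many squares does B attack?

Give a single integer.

Answer: 15

Derivation:
Op 1: place WQ@(4,1)
Op 2: place WN@(0,4)
Op 3: place BR@(3,4)
Op 4: place WQ@(4,2)
Op 5: place BB@(1,2)
Op 6: place BN@(2,3)
Op 7: place BR@(4,3)
Per-piece attacks for B:
  BB@(1,2): attacks (2,3) (2,1) (3,0) (0,3) (0,1) [ray(1,1) blocked at (2,3)]
  BN@(2,3): attacks (4,4) (0,4) (3,1) (4,2) (1,1) (0,2)
  BR@(3,4): attacks (3,3) (3,2) (3,1) (3,0) (4,4) (2,4) (1,4) (0,4) [ray(-1,0) blocked at (0,4)]
  BR@(4,3): attacks (4,4) (4,2) (3,3) (2,3) [ray(0,-1) blocked at (4,2); ray(-1,0) blocked at (2,3)]
Union (15 distinct): (0,1) (0,2) (0,3) (0,4) (1,1) (1,4) (2,1) (2,3) (2,4) (3,0) (3,1) (3,2) (3,3) (4,2) (4,4)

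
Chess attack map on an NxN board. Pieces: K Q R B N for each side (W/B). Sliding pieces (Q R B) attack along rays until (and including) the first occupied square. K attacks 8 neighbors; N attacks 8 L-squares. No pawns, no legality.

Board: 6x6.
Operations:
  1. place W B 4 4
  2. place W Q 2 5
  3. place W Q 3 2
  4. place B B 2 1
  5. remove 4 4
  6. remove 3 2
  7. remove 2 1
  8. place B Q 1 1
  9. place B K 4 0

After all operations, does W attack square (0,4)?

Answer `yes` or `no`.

Answer: no

Derivation:
Op 1: place WB@(4,4)
Op 2: place WQ@(2,5)
Op 3: place WQ@(3,2)
Op 4: place BB@(2,1)
Op 5: remove (4,4)
Op 6: remove (3,2)
Op 7: remove (2,1)
Op 8: place BQ@(1,1)
Op 9: place BK@(4,0)
Per-piece attacks for W:
  WQ@(2,5): attacks (2,4) (2,3) (2,2) (2,1) (2,0) (3,5) (4,5) (5,5) (1,5) (0,5) (3,4) (4,3) (5,2) (1,4) (0,3)
W attacks (0,4): no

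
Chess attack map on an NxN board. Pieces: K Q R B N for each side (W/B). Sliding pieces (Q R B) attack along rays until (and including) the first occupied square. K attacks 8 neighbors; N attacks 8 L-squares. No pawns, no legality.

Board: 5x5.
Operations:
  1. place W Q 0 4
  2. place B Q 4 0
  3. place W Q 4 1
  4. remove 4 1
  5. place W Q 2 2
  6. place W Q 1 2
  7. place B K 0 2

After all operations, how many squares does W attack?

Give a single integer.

Answer: 23

Derivation:
Op 1: place WQ@(0,4)
Op 2: place BQ@(4,0)
Op 3: place WQ@(4,1)
Op 4: remove (4,1)
Op 5: place WQ@(2,2)
Op 6: place WQ@(1,2)
Op 7: place BK@(0,2)
Per-piece attacks for W:
  WQ@(0,4): attacks (0,3) (0,2) (1,4) (2,4) (3,4) (4,4) (1,3) (2,2) [ray(0,-1) blocked at (0,2); ray(1,-1) blocked at (2,2)]
  WQ@(1,2): attacks (1,3) (1,4) (1,1) (1,0) (2,2) (0,2) (2,3) (3,4) (2,1) (3,0) (0,3) (0,1) [ray(1,0) blocked at (2,2); ray(-1,0) blocked at (0,2)]
  WQ@(2,2): attacks (2,3) (2,4) (2,1) (2,0) (3,2) (4,2) (1,2) (3,3) (4,4) (3,1) (4,0) (1,3) (0,4) (1,1) (0,0) [ray(-1,0) blocked at (1,2); ray(1,-1) blocked at (4,0); ray(-1,1) blocked at (0,4)]
Union (23 distinct): (0,0) (0,1) (0,2) (0,3) (0,4) (1,0) (1,1) (1,2) (1,3) (1,4) (2,0) (2,1) (2,2) (2,3) (2,4) (3,0) (3,1) (3,2) (3,3) (3,4) (4,0) (4,2) (4,4)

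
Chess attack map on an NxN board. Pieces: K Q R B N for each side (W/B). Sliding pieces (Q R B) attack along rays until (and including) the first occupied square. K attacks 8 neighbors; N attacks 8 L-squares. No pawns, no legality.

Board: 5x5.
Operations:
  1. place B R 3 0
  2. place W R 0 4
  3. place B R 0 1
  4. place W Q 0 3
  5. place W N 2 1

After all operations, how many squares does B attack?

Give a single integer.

Answer: 12

Derivation:
Op 1: place BR@(3,0)
Op 2: place WR@(0,4)
Op 3: place BR@(0,1)
Op 4: place WQ@(0,3)
Op 5: place WN@(2,1)
Per-piece attacks for B:
  BR@(0,1): attacks (0,2) (0,3) (0,0) (1,1) (2,1) [ray(0,1) blocked at (0,3); ray(1,0) blocked at (2,1)]
  BR@(3,0): attacks (3,1) (3,2) (3,3) (3,4) (4,0) (2,0) (1,0) (0,0)
Union (12 distinct): (0,0) (0,2) (0,3) (1,0) (1,1) (2,0) (2,1) (3,1) (3,2) (3,3) (3,4) (4,0)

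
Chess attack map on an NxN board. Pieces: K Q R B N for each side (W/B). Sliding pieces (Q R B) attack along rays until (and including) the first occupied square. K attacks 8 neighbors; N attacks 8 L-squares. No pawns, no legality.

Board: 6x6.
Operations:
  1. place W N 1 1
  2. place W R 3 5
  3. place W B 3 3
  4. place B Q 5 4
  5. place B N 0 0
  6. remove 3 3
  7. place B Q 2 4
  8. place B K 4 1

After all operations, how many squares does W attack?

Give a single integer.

Op 1: place WN@(1,1)
Op 2: place WR@(3,5)
Op 3: place WB@(3,3)
Op 4: place BQ@(5,4)
Op 5: place BN@(0,0)
Op 6: remove (3,3)
Op 7: place BQ@(2,4)
Op 8: place BK@(4,1)
Per-piece attacks for W:
  WN@(1,1): attacks (2,3) (3,2) (0,3) (3,0)
  WR@(3,5): attacks (3,4) (3,3) (3,2) (3,1) (3,0) (4,5) (5,5) (2,5) (1,5) (0,5)
Union (12 distinct): (0,3) (0,5) (1,5) (2,3) (2,5) (3,0) (3,1) (3,2) (3,3) (3,4) (4,5) (5,5)

Answer: 12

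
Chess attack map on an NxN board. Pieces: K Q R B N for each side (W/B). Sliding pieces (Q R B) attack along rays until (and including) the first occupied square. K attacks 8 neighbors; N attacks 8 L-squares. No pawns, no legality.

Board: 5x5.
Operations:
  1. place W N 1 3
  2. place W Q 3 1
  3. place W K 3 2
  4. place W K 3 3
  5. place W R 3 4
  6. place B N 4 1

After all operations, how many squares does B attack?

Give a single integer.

Answer: 3

Derivation:
Op 1: place WN@(1,3)
Op 2: place WQ@(3,1)
Op 3: place WK@(3,2)
Op 4: place WK@(3,3)
Op 5: place WR@(3,4)
Op 6: place BN@(4,1)
Per-piece attacks for B:
  BN@(4,1): attacks (3,3) (2,2) (2,0)
Union (3 distinct): (2,0) (2,2) (3,3)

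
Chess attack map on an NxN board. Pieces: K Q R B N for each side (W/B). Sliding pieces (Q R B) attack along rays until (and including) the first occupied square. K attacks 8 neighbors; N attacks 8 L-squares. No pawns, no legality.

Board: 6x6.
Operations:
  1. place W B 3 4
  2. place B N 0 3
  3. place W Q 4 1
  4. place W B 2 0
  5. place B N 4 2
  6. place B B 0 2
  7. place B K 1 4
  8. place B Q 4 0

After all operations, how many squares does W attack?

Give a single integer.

Answer: 18

Derivation:
Op 1: place WB@(3,4)
Op 2: place BN@(0,3)
Op 3: place WQ@(4,1)
Op 4: place WB@(2,0)
Op 5: place BN@(4,2)
Op 6: place BB@(0,2)
Op 7: place BK@(1,4)
Op 8: place BQ@(4,0)
Per-piece attacks for W:
  WB@(2,0): attacks (3,1) (4,2) (1,1) (0,2) [ray(1,1) blocked at (4,2); ray(-1,1) blocked at (0,2)]
  WB@(3,4): attacks (4,5) (4,3) (5,2) (2,5) (2,3) (1,2) (0,1)
  WQ@(4,1): attacks (4,2) (4,0) (5,1) (3,1) (2,1) (1,1) (0,1) (5,2) (5,0) (3,2) (2,3) (1,4) (3,0) [ray(0,1) blocked at (4,2); ray(0,-1) blocked at (4,0); ray(-1,1) blocked at (1,4)]
Union (18 distinct): (0,1) (0,2) (1,1) (1,2) (1,4) (2,1) (2,3) (2,5) (3,0) (3,1) (3,2) (4,0) (4,2) (4,3) (4,5) (5,0) (5,1) (5,2)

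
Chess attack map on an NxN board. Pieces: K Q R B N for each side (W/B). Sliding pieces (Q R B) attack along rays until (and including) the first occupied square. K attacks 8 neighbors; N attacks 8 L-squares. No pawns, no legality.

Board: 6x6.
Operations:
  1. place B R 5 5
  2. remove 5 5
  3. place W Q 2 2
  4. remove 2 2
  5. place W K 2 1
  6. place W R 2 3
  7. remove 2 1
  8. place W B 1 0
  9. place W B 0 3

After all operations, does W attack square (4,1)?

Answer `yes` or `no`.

Answer: no

Derivation:
Op 1: place BR@(5,5)
Op 2: remove (5,5)
Op 3: place WQ@(2,2)
Op 4: remove (2,2)
Op 5: place WK@(2,1)
Op 6: place WR@(2,3)
Op 7: remove (2,1)
Op 8: place WB@(1,0)
Op 9: place WB@(0,3)
Per-piece attacks for W:
  WB@(0,3): attacks (1,4) (2,5) (1,2) (2,1) (3,0)
  WB@(1,0): attacks (2,1) (3,2) (4,3) (5,4) (0,1)
  WR@(2,3): attacks (2,4) (2,5) (2,2) (2,1) (2,0) (3,3) (4,3) (5,3) (1,3) (0,3) [ray(-1,0) blocked at (0,3)]
W attacks (4,1): no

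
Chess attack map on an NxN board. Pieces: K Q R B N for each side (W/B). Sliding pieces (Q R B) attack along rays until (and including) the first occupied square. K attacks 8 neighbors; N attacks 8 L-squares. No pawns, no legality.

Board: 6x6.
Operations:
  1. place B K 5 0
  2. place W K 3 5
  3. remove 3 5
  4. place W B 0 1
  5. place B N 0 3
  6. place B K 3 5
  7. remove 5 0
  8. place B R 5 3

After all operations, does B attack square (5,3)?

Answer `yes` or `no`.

Op 1: place BK@(5,0)
Op 2: place WK@(3,5)
Op 3: remove (3,5)
Op 4: place WB@(0,1)
Op 5: place BN@(0,3)
Op 6: place BK@(3,5)
Op 7: remove (5,0)
Op 8: place BR@(5,3)
Per-piece attacks for B:
  BN@(0,3): attacks (1,5) (2,4) (1,1) (2,2)
  BK@(3,5): attacks (3,4) (4,5) (2,5) (4,4) (2,4)
  BR@(5,3): attacks (5,4) (5,5) (5,2) (5,1) (5,0) (4,3) (3,3) (2,3) (1,3) (0,3) [ray(-1,0) blocked at (0,3)]
B attacks (5,3): no

Answer: no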